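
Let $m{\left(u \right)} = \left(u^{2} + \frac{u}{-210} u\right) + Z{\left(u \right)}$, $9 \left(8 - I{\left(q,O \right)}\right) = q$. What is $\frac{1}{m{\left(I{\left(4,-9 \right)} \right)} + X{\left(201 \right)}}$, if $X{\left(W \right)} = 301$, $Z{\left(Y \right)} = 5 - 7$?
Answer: $\frac{8505}{3026203} \approx 0.0028105$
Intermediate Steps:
$I{\left(q,O \right)} = 8 - \frac{q}{9}$
$Z{\left(Y \right)} = -2$
$m{\left(u \right)} = -2 + \frac{209 u^{2}}{210}$ ($m{\left(u \right)} = \left(u^{2} + \frac{u}{-210} u\right) - 2 = \left(u^{2} + u \left(- \frac{1}{210}\right) u\right) - 2 = \left(u^{2} + - \frac{u}{210} u\right) - 2 = \left(u^{2} - \frac{u^{2}}{210}\right) - 2 = \frac{209 u^{2}}{210} - 2 = -2 + \frac{209 u^{2}}{210}$)
$\frac{1}{m{\left(I{\left(4,-9 \right)} \right)} + X{\left(201 \right)}} = \frac{1}{\left(-2 + \frac{209 \left(8 - \frac{4}{9}\right)^{2}}{210}\right) + 301} = \frac{1}{\left(-2 + \frac{209 \left(\frac{68}{9}\right)^{2}}{210}\right) + 301} = \frac{1}{\left(-2 + \frac{209}{210} \cdot \frac{4624}{81}\right) + 301} = \frac{1}{\left(-2 + \frac{483208}{8505}\right) + 301} = \frac{1}{\frac{466198}{8505} + 301} = \frac{1}{\frac{3026203}{8505}} = \frac{8505}{3026203}$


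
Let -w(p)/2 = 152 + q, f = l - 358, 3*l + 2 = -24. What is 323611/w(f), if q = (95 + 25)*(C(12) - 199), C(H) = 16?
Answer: 11159/1504 ≈ 7.4195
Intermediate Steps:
l = -26/3 (l = -⅔ + (⅓)*(-24) = -⅔ - 8 = -26/3 ≈ -8.6667)
f = -1100/3 (f = -26/3 - 358 = -1100/3 ≈ -366.67)
q = -21960 (q = (95 + 25)*(16 - 199) = 120*(-183) = -21960)
w(p) = 43616 (w(p) = -2*(152 - 21960) = -2*(-21808) = 43616)
323611/w(f) = 323611/43616 = 323611*(1/43616) = 11159/1504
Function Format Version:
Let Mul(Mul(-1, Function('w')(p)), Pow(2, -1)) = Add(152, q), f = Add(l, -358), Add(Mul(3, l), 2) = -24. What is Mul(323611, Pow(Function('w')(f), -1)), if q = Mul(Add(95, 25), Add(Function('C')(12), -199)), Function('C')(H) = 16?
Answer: Rational(11159, 1504) ≈ 7.4195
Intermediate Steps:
l = Rational(-26, 3) (l = Add(Rational(-2, 3), Mul(Rational(1, 3), -24)) = Add(Rational(-2, 3), -8) = Rational(-26, 3) ≈ -8.6667)
f = Rational(-1100, 3) (f = Add(Rational(-26, 3), -358) = Rational(-1100, 3) ≈ -366.67)
q = -21960 (q = Mul(Add(95, 25), Add(16, -199)) = Mul(120, -183) = -21960)
Function('w')(p) = 43616 (Function('w')(p) = Mul(-2, Add(152, -21960)) = Mul(-2, -21808) = 43616)
Mul(323611, Pow(Function('w')(f), -1)) = Mul(323611, Pow(43616, -1)) = Mul(323611, Rational(1, 43616)) = Rational(11159, 1504)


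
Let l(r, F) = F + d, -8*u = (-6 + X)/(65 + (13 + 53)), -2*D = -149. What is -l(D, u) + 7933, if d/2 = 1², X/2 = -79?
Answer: 2077881/262 ≈ 7930.8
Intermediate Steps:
X = -158 (X = 2*(-79) = -158)
D = 149/2 (D = -½*(-149) = 149/2 ≈ 74.500)
d = 2 (d = 2*1² = 2*1 = 2)
u = 41/262 (u = -(-6 - 158)/(8*(65 + (13 + 53))) = -(-41)/(2*(65 + 66)) = -(-41)/(2*131) = -⅛*(-164/131) = 41/262 ≈ 0.15649)
l(r, F) = 2 + F (l(r, F) = F + 2 = 2 + F)
-l(D, u) + 7933 = -(2 + 41/262) + 7933 = -1*565/262 + 7933 = -565/262 + 7933 = 2077881/262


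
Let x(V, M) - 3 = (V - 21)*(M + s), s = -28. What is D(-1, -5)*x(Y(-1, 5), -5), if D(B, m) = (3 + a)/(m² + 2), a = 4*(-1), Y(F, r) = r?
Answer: -59/3 ≈ -19.667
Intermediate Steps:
a = -4
D(B, m) = -1/(2 + m²) (D(B, m) = (3 - 4)/(m² + 2) = -1/(2 + m²))
x(V, M) = 3 + (-28 + M)*(-21 + V) (x(V, M) = 3 + (V - 21)*(M - 28) = 3 + (-21 + V)*(-28 + M) = 3 + (-28 + M)*(-21 + V))
D(-1, -5)*x(Y(-1, 5), -5) = (-1/(2 + (-5)²))*(591 - 28*5 - 21*(-5) - 5*5) = (-1/(2 + 25))*(591 - 140 + 105 - 25) = -1/27*531 = -59/3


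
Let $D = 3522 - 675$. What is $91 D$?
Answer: $259077$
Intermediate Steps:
$D = 2847$ ($D = 3522 - 675 = 2847$)
$91 D = 91 \cdot 2847 = 259077$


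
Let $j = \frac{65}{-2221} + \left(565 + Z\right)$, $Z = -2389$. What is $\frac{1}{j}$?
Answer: $- \frac{2221}{4051169} \approx -0.00054824$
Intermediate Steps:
$j = - \frac{4051169}{2221}$ ($j = \frac{65}{-2221} + \left(565 - 2389\right) = 65 \left(- \frac{1}{2221}\right) - 1824 = - \frac{65}{2221} - 1824 = - \frac{4051169}{2221} \approx -1824.0$)
$\frac{1}{j} = \frac{1}{- \frac{4051169}{2221}} = - \frac{2221}{4051169}$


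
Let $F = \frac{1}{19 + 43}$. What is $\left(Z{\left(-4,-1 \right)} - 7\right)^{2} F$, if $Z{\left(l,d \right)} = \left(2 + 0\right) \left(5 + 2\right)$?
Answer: $\frac{49}{62} \approx 0.79032$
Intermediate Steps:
$F = \frac{1}{62} \approx 0.016129$
$Z{\left(l,d \right)} = 14$ ($Z{\left(l,d \right)} = 2 \cdot 7 = 14$)
$\left(Z{\left(-4,-1 \right)} - 7\right)^{2} F = \left(14 - 7\right)^{2} \cdot \frac{1}{62} = 7^{2} \cdot \frac{1}{62} = 49 \cdot \frac{1}{62} = \frac{49}{62}$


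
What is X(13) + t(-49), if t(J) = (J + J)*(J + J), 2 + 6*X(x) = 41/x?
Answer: 249709/26 ≈ 9604.2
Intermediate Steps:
X(x) = -⅓ + 41/(6*x) (X(x) = -⅓ + (41/x)/6 = -⅓ + 41/(6*x))
t(J) = 4*J² (t(J) = (2*J)*(2*J) = 4*J²)
X(13) + t(-49) = (⅙)*(41 - 2*13)/13 + 4*(-49)² = (⅙)*(1/13)*(41 - 26) + 4*2401 = (⅙)*(1/13)*15 + 9604 = 5/26 + 9604 = 249709/26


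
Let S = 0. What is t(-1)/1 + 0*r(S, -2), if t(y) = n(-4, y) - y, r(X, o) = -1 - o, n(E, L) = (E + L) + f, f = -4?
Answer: -8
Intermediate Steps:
n(E, L) = -4 + E + L (n(E, L) = (E + L) - 4 = -4 + E + L)
t(y) = -8 (t(y) = (-4 - 4 + y) - y = (-8 + y) - y = -8)
t(-1)/1 + 0*r(S, -2) = -8/1 + 0*(-1 - 1*(-2)) = -8*1 + 0*(-1 + 2) = -8 + 0*1 = -8 + 0 = -8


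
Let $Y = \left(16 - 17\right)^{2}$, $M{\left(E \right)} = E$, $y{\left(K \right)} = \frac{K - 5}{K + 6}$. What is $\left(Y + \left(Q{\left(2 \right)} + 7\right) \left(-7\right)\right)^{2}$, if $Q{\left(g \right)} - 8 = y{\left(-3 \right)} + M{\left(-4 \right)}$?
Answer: $\frac{29584}{9} \approx 3287.1$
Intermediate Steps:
$y{\left(K \right)} = \frac{-5 + K}{6 + K}$
$Q{\left(g \right)} = \frac{4}{3}$ ($Q{\left(g \right)} = 8 - \left(4 - \frac{-5 - 3}{6 - 3}\right) = 8 - \left(4 - \frac{1}{3} \left(-8\right)\right) = 8 + \left(\frac{1}{3} \left(-8\right) - 4\right) = 8 - \frac{20}{3} = \frac{4}{3}$)
$Y = 1$ ($Y = \left(-1\right)^{2} = 1$)
$\left(Y + \left(Q{\left(2 \right)} + 7\right) \left(-7\right)\right)^{2} = \left(1 + \left(\frac{4}{3} + 7\right) \left(-7\right)\right)^{2} = \left(1 + \frac{25}{3} \left(-7\right)\right)^{2} = \left(1 - \frac{175}{3}\right)^{2} = \left(- \frac{172}{3}\right)^{2} = \frac{29584}{9}$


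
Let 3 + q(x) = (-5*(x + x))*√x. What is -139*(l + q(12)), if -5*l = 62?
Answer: 10703/5 + 33360*√3 ≈ 59922.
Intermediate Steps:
l = -62/5 (l = -⅕*62 = -62/5 ≈ -12.400)
q(x) = -3 - 10*x^(3/2) (q(x) = -3 + (-5*(x + x))*√x = -3 + (-10*x)*√x = -3 - 10*x^(3/2))
-139*(l + q(12)) = -139*(-62/5 + (-3 - 240*√3)) = -139*(-77/5 - 240*√3) = 10703/5 + 33360*√3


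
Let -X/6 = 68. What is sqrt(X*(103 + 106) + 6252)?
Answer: 6*I*sqrt(2195) ≈ 281.1*I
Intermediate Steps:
X = -408 (X = -6*68 = -408)
sqrt(X*(103 + 106) + 6252) = sqrt(-408*(103 + 106) + 6252) = sqrt(-408*209 + 6252) = sqrt(-85272 + 6252) = sqrt(-79020) = 6*I*sqrt(2195)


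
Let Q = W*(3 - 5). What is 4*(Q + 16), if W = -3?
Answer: 88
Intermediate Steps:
Q = 6 (Q = -3*(3 - 5) = -3*(-2) = 6)
4*(Q + 16) = 4*(6 + 16) = 4*22 = 88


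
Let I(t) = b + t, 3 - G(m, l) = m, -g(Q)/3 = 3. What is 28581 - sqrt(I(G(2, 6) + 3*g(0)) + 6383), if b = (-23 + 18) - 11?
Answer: 28581 - sqrt(6341) ≈ 28501.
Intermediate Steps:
g(Q) = -9 (g(Q) = -3*3 = -9)
G(m, l) = 3 - m
b = -16 (b = -5 - 11 = -16)
I(t) = -16 + t
28581 - sqrt(I(G(2, 6) + 3*g(0)) + 6383) = 28581 - sqrt((-16 + ((3 - 1*2) + 3*(-9))) + 6383) = 28581 - sqrt((-16 + ((3 - 2) - 27)) + 6383) = 28581 - sqrt((-16 + (1 - 27)) + 6383) = 28581 - sqrt((-16 - 26) + 6383) = 28581 - sqrt(-42 + 6383) = 28581 - sqrt(6341)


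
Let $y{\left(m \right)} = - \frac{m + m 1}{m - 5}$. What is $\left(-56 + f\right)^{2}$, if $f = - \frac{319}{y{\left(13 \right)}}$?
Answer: $\frac{300304}{169} \approx 1776.9$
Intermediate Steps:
$y{\left(m \right)} = - \frac{2 m}{-5 + m}$ ($y{\left(m \right)} = - \frac{m + m}{-5 + m} = - \frac{2 m}{-5 + m}$)
$f = \frac{1276}{13}$ ($f = - \frac{319}{\left(-2\right) 13 \frac{1}{-5 + 13}} = - \frac{319}{\left(-2\right) 13 \cdot \frac{1}{8}} = - \frac{319}{- \frac{13}{4}} = \left(-319\right) \left(- \frac{4}{13}\right) = \frac{1276}{13} \approx 98.154$)
$\left(-56 + f\right)^{2} = \left(-56 + \frac{1276}{13}\right)^{2} = \left(\frac{548}{13}\right)^{2} = \frac{300304}{169}$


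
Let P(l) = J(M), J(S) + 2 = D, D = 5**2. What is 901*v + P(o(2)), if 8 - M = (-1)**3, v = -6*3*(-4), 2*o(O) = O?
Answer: 64895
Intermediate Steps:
o(O) = O/2
v = 72 (v = -18*(-4) = 72)
M = 9 (M = 8 - 1*(-1)**3 = 8 - 1*(-1) = 8 + 1 = 9)
D = 25
J(S) = 23 (J(S) = -2 + 25 = 23)
P(l) = 23
901*v + P(o(2)) = 901*72 + 23 = 64872 + 23 = 64895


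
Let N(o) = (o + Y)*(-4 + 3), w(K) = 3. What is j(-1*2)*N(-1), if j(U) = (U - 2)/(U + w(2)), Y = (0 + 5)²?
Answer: 96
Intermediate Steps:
Y = 25 (Y = 5² = 25)
N(o) = -25 - o (N(o) = (o + 25)*(-4 + 3) = (25 + o)*(-1) = -25 - o)
j(U) = (-2 + U)/(3 + U) (j(U) = (U - 2)/(U + 3) = (-2 + U)/(3 + U))
j(-1*2)*N(-1) = ((-2 - 1*2)/(3 - 1*2))*(-25 - 1*(-1)) = ((-2 - 2)/(3 - 2))*(-25 + 1) = (-4/1)*(-24) = (1*(-4))*(-24) = -4*(-24) = 96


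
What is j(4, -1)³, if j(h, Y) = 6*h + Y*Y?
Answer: 15625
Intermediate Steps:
j(h, Y) = Y² + 6*h (j(h, Y) = 6*h + Y² = Y² + 6*h)
j(4, -1)³ = ((-1)² + 6*4)³ = (1 + 24)³ = 25³ = 15625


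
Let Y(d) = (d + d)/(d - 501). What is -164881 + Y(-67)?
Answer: -46826137/284 ≈ -1.6488e+5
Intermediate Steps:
Y(d) = 2*d/(-501 + d) (Y(d) = (2*d)/(-501 + d) = 2*d/(-501 + d))
-164881 + Y(-67) = -164881 + 2*(-67)/(-501 - 67) = -164881 + 2*(-67)/(-568) = -164881 + 2*(-67)*(-1/568) = -164881 + 67/284 = -46826137/284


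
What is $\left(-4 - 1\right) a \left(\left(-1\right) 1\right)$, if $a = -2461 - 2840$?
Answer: $-26505$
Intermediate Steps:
$a = -5301$ ($a = -2461 - 2840 = -5301$)
$\left(-4 - 1\right) a \left(\left(-1\right) 1\right) = \left(-4 - 1\right) \left(-5301\right) \left(\left(-1\right) 1\right) = \left(-5\right) \left(-5301\right) \left(-1\right) = 26505 \left(-1\right) = -26505$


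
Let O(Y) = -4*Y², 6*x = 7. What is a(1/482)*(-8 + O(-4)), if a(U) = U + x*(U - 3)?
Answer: 60654/241 ≈ 251.68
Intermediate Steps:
x = 7/6 (x = (⅙)*7 = 7/6 ≈ 1.1667)
a(U) = -7/2 + 13*U/6 (a(U) = U + 7*(U - 3)/6 = U + 7*(-3 + U)/6 = U + (-7/2 + 7*U/6) = -7/2 + 13*U/6)
a(1/482)*(-8 + O(-4)) = (-7/2 + (13/6)/482)*(-8 - 4*(-4)²) = (-7/2 + (13/6)*(1/482))*(-8 - 4*16) = (-7/2 + 13/2892)*(-8 - 64) = -10109/2892*(-72) = 60654/241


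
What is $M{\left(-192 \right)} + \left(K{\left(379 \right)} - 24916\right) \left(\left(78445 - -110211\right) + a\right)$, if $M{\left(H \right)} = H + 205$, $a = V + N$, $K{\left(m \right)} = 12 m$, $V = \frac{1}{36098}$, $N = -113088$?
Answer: $- \frac{27780461489723}{18049} \approx -1.5392 \cdot 10^{9}$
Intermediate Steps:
$V = \frac{1}{36098} \approx 2.7702 \cdot 10^{-5}$
$a = - \frac{4082250623}{36098}$ ($a = \frac{1}{36098} - 113088 = - \frac{4082250623}{36098} \approx -1.1309 \cdot 10^{5}$)
$M{\left(H \right)} = 205 + H$
$M{\left(-192 \right)} + \left(K{\left(379 \right)} - 24916\right) \left(\left(78445 - -110211\right) + a\right) = \left(205 - 192\right) + \left(12 \cdot 379 - 24916\right) \left(\left(78445 - -110211\right) - \frac{4082250623}{36098}\right) = 13 + \left(4548 - 24916\right) \left(\left(78445 + 110211\right) - \frac{4082250623}{36098}\right) = 13 - 20368 \left(188656 - \frac{4082250623}{36098}\right) = 13 - \frac{27780461724360}{18049} = - \frac{27780461489723}{18049}$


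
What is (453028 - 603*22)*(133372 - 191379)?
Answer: -25509274334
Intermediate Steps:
(453028 - 603*22)*(133372 - 191379) = (453028 - 13266)*(-58007) = 439762*(-58007) = -25509274334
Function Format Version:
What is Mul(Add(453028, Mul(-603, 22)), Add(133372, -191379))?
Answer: -25509274334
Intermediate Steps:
Mul(Add(453028, Mul(-603, 22)), Add(133372, -191379)) = Mul(Add(453028, -13266), -58007) = Mul(439762, -58007) = -25509274334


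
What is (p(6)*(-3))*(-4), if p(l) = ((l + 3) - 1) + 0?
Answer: 96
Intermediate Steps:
p(l) = 2 + l (p(l) = ((3 + l) - 1) + 0 = (2 + l) + 0 = 2 + l)
(p(6)*(-3))*(-4) = ((2 + 6)*(-3))*(-4) = (8*(-3))*(-4) = -24*(-4) = 96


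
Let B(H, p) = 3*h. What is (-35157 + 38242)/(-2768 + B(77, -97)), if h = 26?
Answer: -617/538 ≈ -1.1468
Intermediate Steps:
B(H, p) = 78 (B(H, p) = 3*26 = 78)
(-35157 + 38242)/(-2768 + B(77, -97)) = (-35157 + 38242)/(-2768 + 78) = 3085/(-2690) = 3085*(-1/2690) = -617/538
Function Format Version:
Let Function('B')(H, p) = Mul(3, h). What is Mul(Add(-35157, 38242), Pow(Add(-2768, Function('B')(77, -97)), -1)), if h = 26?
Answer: Rational(-617, 538) ≈ -1.1468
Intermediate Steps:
Function('B')(H, p) = 78 (Function('B')(H, p) = Mul(3, 26) = 78)
Mul(Add(-35157, 38242), Pow(Add(-2768, Function('B')(77, -97)), -1)) = Mul(Add(-35157, 38242), Pow(Add(-2768, 78), -1)) = Mul(3085, Pow(-2690, -1)) = Mul(3085, Rational(-1, 2690)) = Rational(-617, 538)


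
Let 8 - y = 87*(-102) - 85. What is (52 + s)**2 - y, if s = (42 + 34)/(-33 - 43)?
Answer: -6366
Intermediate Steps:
s = -1 (s = 76/(-76) = 76*(-1/76) = -1)
y = 8967 (y = 8 - (87*(-102) - 85) = 8 - (-8874 - 85) = 8 - 1*(-8959) = 8 + 8959 = 8967)
(52 + s)**2 - y = (52 - 1)**2 - 1*8967 = 51**2 - 8967 = 2601 - 8967 = -6366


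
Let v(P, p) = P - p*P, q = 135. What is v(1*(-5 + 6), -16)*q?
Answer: 2295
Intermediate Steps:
v(P, p) = P - P*p
v(1*(-5 + 6), -16)*q = ((1*(-5 + 6))*(1 - 1*(-16)))*135 = ((1*1)*(1 + 16))*135 = (1*17)*135 = 17*135 = 2295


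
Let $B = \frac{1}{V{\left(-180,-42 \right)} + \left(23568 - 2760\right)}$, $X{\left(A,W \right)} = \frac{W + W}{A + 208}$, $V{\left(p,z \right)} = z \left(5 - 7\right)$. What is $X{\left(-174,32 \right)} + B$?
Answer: $\frac{668561}{355164} \approx 1.8824$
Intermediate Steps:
$V{\left(p,z \right)} = - 2 z$ ($V{\left(p,z \right)} = z \left(-2\right) = - 2 z$)
$X{\left(A,W \right)} = \frac{2 W}{208 + A}$
$B = \frac{1}{20892}$ ($B = \frac{1}{\left(-2\right) \left(-42\right) + \left(23568 - 2760\right)} = \frac{1}{84 + 20808} = \frac{1}{20892} \approx 4.7865 \cdot 10^{-5}$)
$X{\left(-174,32 \right)} + B = 2 \cdot 32 \frac{1}{208 - 174} + \frac{1}{20892} = 2 \cdot 32 \cdot \frac{1}{34} + \frac{1}{20892} = \frac{32}{17} + \frac{1}{20892} = \frac{668561}{355164}$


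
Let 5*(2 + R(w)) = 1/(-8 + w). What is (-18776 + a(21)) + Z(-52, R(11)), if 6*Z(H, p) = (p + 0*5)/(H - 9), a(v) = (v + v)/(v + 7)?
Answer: -51535988/2745 ≈ -18775.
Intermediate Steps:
R(w) = -2 + 1/(5*(-8 + w))
a(v) = 2*v/(7 + v) (a(v) = (2*v)/(7 + v) = 2*v/(7 + v))
Z(H, p) = p/(6*(-9 + H)) (Z(H, p) = ((p + 0*5)/(H - 9))/6 = ((p + 0)/(-9 + H))/6 = (p/(-9 + H))/6 = p/(6*(-9 + H)))
(-18776 + a(21)) + Z(-52, R(11)) = (-18776 + 2*21/(7 + 21)) + ((81 - 10*11)/(5*(-8 + 11)))/(6*(-9 - 52)) = (-18776 + 2*21/28) + (1/6)*((1/5)*(81 - 110)/3)/(-61) = (-18776 + 2*21*(1/28)) + (1/6)*((1/5)*(1/3)*(-29))*(-1/61) = (-18776 + 3/2) + (1/6)*(-29/15)*(-1/61) = -37549/2 + 29/5490 = -51535988/2745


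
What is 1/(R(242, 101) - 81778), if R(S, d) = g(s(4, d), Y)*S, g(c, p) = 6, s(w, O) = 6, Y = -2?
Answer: -1/80326 ≈ -1.2449e-5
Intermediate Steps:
R(S, d) = 6*S
1/(R(242, 101) - 81778) = 1/(6*242 - 81778) = 1/(1452 - 81778) = 1/(-80326) = -1/80326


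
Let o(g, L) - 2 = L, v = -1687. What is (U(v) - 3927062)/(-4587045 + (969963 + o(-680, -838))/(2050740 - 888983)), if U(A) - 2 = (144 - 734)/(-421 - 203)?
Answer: 1423433963940725/1662657568708656 ≈ 0.85612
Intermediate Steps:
o(g, L) = 2 + L
U(A) = 919/312 (U(A) = 2 + (144 - 734)/(-421 - 203) = 2 - 590/(-624) = 2 - 590*(-1/624) = 2 + 295/312 = 919/312)
(U(v) - 3927062)/(-4587045 + (969963 + o(-680, -838))/(2050740 - 888983)) = (919/312 - 3927062)/(-4587045 + (969963 + (2 - 838))/(2050740 - 888983)) = -1225242425/(312*(-4587045 + (969963 - 836)/1161757)) = -1225242425/(312*(-4587045 + 969127*(1/1161757))) = -1225242425/(312*(-4587045 + 969127/1161757)) = -1225242425/(312*(-5329030668938/1161757)) = -1225242425/312*(-1161757/5329030668938) = 1423433963940725/1662657568708656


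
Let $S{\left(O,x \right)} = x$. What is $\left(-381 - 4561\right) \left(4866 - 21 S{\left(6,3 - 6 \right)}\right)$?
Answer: $-24359118$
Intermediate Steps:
$\left(-381 - 4561\right) \left(4866 - 21 S{\left(6,3 - 6 \right)}\right) = \left(-381 - 4561\right) \left(4866 - 21 \left(3 - 6\right)\right) = - 4942 \left(4866 - 21 \left(3 - 6\right)\right) = - 4942 \left(4866 - -63\right) = - 4942 \left(4866 + 63\right) = \left(-4942\right) 4929 = -24359118$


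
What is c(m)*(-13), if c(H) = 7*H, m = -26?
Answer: 2366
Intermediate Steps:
c(m)*(-13) = (7*(-26))*(-13) = -182*(-13) = 2366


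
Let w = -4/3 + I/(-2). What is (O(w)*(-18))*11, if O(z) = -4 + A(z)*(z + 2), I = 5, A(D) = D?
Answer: -1199/2 ≈ -599.50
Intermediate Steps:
w = -23/6 (w = -4/3 + 5/(-2) = -4*1/3 + 5*(-1/2) = -4/3 - 5/2 = -23/6 ≈ -3.8333)
O(z) = -4 + z*(2 + z) (O(z) = -4 + z*(z + 2) = -4 + z*(2 + z))
(O(w)*(-18))*11 = ((-4 + (-23/6)**2 + 2*(-23/6))*(-18))*11 = ((-4 + 529/36 - 23/3)*(-18))*11 = ((109/36)*(-18))*11 = -109/2*11 = -1199/2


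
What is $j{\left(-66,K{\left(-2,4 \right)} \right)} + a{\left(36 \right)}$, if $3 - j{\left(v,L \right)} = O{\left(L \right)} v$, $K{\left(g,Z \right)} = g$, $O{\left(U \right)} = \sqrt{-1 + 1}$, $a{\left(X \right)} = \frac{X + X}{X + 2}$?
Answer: $\frac{93}{19} \approx 4.8947$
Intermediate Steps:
$a{\left(X \right)} = \frac{2 X}{2 + X}$
$O{\left(U \right)} = 0$ ($O{\left(U \right)} = \sqrt{0} = 0$)
$j{\left(v,L \right)} = 3$ ($j{\left(v,L \right)} = 3 - 0 v = 3 - 0 = 3 + 0 = 3$)
$j{\left(-66,K{\left(-2,4 \right)} \right)} + a{\left(36 \right)} = 3 + 2 \cdot 36 \frac{1}{2 + 36} = 3 + 2 \cdot 36 \cdot \frac{1}{38} = 3 + \frac{36}{19} = \frac{93}{19}$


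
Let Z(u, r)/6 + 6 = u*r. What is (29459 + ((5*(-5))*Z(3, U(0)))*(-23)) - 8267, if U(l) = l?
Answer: 492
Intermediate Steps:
Z(u, r) = -36 + 6*r*u (Z(u, r) = -36 + 6*(u*r) = -36 + 6*(r*u) = -36 + 6*r*u)
(29459 + ((5*(-5))*Z(3, U(0)))*(-23)) - 8267 = (29459 + ((5*(-5))*(-36 + 6*0*3))*(-23)) - 8267 = (29459 - 25*(-36 + 0)*(-23)) - 8267 = (29459 - 25*(-36)*(-23)) - 8267 = (29459 + 900*(-23)) - 8267 = (29459 - 20700) - 8267 = 8759 - 8267 = 492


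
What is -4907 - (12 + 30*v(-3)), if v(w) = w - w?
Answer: -4919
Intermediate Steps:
v(w) = 0
-4907 - (12 + 30*v(-3)) = -4907 - (12 + 30*0) = -4907 - (12 + 0) = -4907 - 1*12 = -4907 - 12 = -4919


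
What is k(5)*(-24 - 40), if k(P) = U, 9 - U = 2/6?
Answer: -1664/3 ≈ -554.67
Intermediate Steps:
U = 26/3 (U = 9 - 2/6 = 9 - 1*⅓ = 9 - ⅓ = 26/3 ≈ 8.6667)
k(P) = 26/3
k(5)*(-24 - 40) = 26*(-24 - 40)/3 = (26/3)*(-64) = -1664/3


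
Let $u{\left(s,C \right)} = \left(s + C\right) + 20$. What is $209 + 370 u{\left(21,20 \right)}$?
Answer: $22779$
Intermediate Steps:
$u{\left(s,C \right)} = 20 + C + s$ ($u{\left(s,C \right)} = \left(C + s\right) + 20 = 20 + C + s$)
$209 + 370 u{\left(21,20 \right)} = 209 + 370 \left(20 + 20 + 21\right) = 209 + 370 \cdot 61 = 209 + 22570 = 22779$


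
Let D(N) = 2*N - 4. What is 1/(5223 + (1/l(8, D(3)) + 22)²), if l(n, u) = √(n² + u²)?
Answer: 26389236/150603626281 - 5984*√17/150603626281 ≈ 0.00017506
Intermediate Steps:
D(N) = -4 + 2*N
1/(5223 + (1/l(8, D(3)) + 22)²) = 1/(5223 + (1/(√(8² + (-4 + 2*3)²)) + 22)²) = 1/(5223 + (1/(√(64 + (-4 + 6)²)) + 22)²) = 1/(5223 + (1/(√(64 + 2²)) + 22)²) = 1/(5223 + (1/(√(64 + 4)) + 22)²) = 1/(5223 + (1/(√68) + 22)²) = 1/(5223 + (1/(2*√17) + 22)²) = 1/(5223 + (√17/34 + 22)²) = 1/(5223 + (22 + √17/34)²)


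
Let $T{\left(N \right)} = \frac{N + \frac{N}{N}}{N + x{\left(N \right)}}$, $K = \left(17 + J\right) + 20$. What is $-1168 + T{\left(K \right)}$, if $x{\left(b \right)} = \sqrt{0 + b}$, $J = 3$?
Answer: $- \frac{45511}{39} - \frac{41 \sqrt{10}}{780} \approx -1167.1$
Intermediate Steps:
$x{\left(b \right)} = \sqrt{b}$
$K = 40$ ($K = \left(17 + 3\right) + 20 = 20 + 20 = 40$)
$T{\left(N \right)} = \frac{1 + N}{N + \sqrt{N}}$ ($T{\left(N \right)} = \frac{N + \frac{N}{N}}{N + \sqrt{N}} = \frac{N + 1}{N + \sqrt{N}} = \frac{1 + N}{N + \sqrt{N}}$)
$-1168 + T{\left(K \right)} = -1168 + \frac{1 + 40}{40 + \sqrt{40}} = -1168 + \frac{1}{40 + 2 \sqrt{10}} \cdot 41 = -1168 + \frac{41}{40 + 2 \sqrt{10}}$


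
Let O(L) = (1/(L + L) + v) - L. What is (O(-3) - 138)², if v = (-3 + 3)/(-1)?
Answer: 657721/36 ≈ 18270.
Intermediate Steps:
v = 0 (v = 0*(-1) = 0)
O(L) = 1/(2*L) - L (O(L) = (1/(L + L) + 0) - L = (1/(2*L) + 0) - L = 1/(2*L) - L)
(O(-3) - 138)² = (((½)/(-3) - 1*(-3)) - 138)² = (((½)*(-⅓) + 3) - 138)² = ((-⅙ + 3) - 138)² = (17/6 - 138)² = (-811/6)² = 657721/36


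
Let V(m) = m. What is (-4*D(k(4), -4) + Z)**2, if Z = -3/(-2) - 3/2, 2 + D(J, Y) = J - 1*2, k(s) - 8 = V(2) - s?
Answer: 64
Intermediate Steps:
k(s) = 10 - s (k(s) = 8 + (2 - s) = 10 - s)
D(J, Y) = -4 + J (D(J, Y) = -2 + (J - 1*2) = -2 + (J - 2) = -2 + (-2 + J) = -4 + J)
Z = 0 (Z = -3*(-1/2) - 3*1/2 = 3/2 - 3/2 = 0)
(-4*D(k(4), -4) + Z)**2 = (-4*(-4 + (10 - 1*4)) + 0)**2 = (-4*(-4 + (10 - 4)) + 0)**2 = (-4*(-4 + 6) + 0)**2 = (-4*2 + 0)**2 = (-8 + 0)**2 = (-8)**2 = 64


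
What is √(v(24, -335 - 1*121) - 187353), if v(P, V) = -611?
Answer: 14*I*√959 ≈ 433.55*I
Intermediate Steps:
√(v(24, -335 - 1*121) - 187353) = √(-611 - 187353) = √(-187964) = 14*I*√959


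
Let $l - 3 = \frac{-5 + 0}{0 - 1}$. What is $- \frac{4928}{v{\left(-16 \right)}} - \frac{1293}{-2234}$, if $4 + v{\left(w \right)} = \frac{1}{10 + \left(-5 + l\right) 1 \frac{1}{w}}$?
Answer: $\frac{432307045}{341802} \approx 1264.8$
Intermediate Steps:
$l = 8$ ($l = 3 + \frac{-5 + 0}{0 - 1} = 3 - \frac{5}{-1} = 3 - -5 = 3 + 5 = 8$)
$v{\left(w \right)} = -4 + \frac{1}{10 + \frac{3}{w}}$ ($v{\left(w \right)} = -4 + \frac{1}{10 + \left(-5 + 8\right) 1 \frac{1}{w}} = -4 + \frac{1}{10 + \frac{3}{w}}$)
$- \frac{4928}{v{\left(-16 \right)}} - \frac{1293}{-2234} = - \frac{4928}{3 \frac{1}{3 + 10 \left(-16\right)} \left(-4 - -208\right)} - \frac{1293}{-2234} = - \frac{4928}{3 \frac{1}{3 - 160} \left(-4 + 208\right)} - - \frac{1293}{2234} = - \frac{4928}{3 \frac{1}{-157} \cdot 204} + \frac{1293}{2234} = - \frac{4928}{3 \left(- \frac{1}{157}\right) 204} + \frac{1293}{2234} = - \frac{4928}{- \frac{612}{157}} + \frac{1293}{2234} = \left(-4928\right) \left(- \frac{157}{612}\right) + \frac{1293}{2234} = \frac{193424}{153} + \frac{1293}{2234} = \frac{432307045}{341802}$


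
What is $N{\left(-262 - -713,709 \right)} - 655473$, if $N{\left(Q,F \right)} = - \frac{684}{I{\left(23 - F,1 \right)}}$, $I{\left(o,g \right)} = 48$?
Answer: $- \frac{2621949}{4} \approx -6.5549 \cdot 10^{5}$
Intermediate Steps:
$N{\left(Q,F \right)} = - \frac{57}{4}$ ($N{\left(Q,F \right)} = - \frac{684}{48} = \left(-684\right) \frac{1}{48} = - \frac{57}{4}$)
$N{\left(-262 - -713,709 \right)} - 655473 = - \frac{57}{4} - 655473 = - \frac{2621949}{4}$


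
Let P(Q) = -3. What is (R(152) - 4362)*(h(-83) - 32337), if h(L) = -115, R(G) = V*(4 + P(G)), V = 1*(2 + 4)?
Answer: 141360912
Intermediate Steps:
V = 6 (V = 1*6 = 6)
R(G) = 6 (R(G) = 6*(4 - 3) = 6*1 = 6)
(R(152) - 4362)*(h(-83) - 32337) = (6 - 4362)*(-115 - 32337) = -4356*(-32452) = 141360912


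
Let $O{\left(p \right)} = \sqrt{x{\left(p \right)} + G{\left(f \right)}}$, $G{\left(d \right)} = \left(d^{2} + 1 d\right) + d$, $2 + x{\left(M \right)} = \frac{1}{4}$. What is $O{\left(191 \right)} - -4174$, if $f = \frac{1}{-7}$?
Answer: $4174 + \frac{i \sqrt{395}}{14} \approx 4174.0 + 1.4196 i$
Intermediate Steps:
$f = - \frac{1}{7} \approx -0.14286$
$x{\left(M \right)} = - \frac{7}{4}$ ($x{\left(M \right)} = -2 + \frac{1}{4} = - \frac{7}{4}$)
$G{\left(d \right)} = d^{2} + 2 d$ ($G{\left(d \right)} = \left(d^{2} + d\right) + d = \left(d + d^{2}\right) + d = d^{2} + 2 d$)
$O{\left(p \right)} = \frac{i \sqrt{395}}{14}$ ($O{\left(p \right)} = \sqrt{- \frac{7}{4} - \frac{2 - \frac{1}{7}}{7}} = \sqrt{- \frac{7}{4} - \frac{13}{49}} = \sqrt{- \frac{395}{196}} = \frac{i \sqrt{395}}{14}$)
$O{\left(191 \right)} - -4174 = \frac{i \sqrt{395}}{14} - -4174 = \frac{i \sqrt{395}}{14} + 4174 = 4174 + \frac{i \sqrt{395}}{14}$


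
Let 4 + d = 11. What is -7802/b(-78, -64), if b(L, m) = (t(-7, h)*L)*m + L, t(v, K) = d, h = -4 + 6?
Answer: -3901/17433 ≈ -0.22377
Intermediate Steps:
d = 7 (d = -4 + 11 = 7)
h = 2
t(v, K) = 7
b(L, m) = L + 7*L*m (b(L, m) = (7*L)*m + L = 7*L*m + L = L + 7*L*m)
-7802/b(-78, -64) = -7802*(-1/(78*(1 + 7*(-64)))) = -7802*(-1/(78*(1 - 448))) = -7802/((-78*(-447))) = -7802/34866 = -7802*1/34866 = -3901/17433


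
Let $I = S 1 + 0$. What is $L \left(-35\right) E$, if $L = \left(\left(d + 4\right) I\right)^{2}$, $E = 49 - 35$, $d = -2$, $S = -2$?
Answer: $-7840$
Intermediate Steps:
$I = -2$ ($I = \left(-2\right) 1 + 0 = -2 + 0 = -2$)
$E = 14$ ($E = 49 - 35 = 14$)
$L = 16$ ($L = \left(\left(-2 + 4\right) \left(-2\right)\right)^{2} = \left(2 \left(-2\right)\right)^{2} = \left(-4\right)^{2} = 16$)
$L \left(-35\right) E = 16 \left(-35\right) 14 = \left(-560\right) 14 = -7840$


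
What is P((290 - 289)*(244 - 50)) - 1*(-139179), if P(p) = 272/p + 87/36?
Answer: 162008801/1164 ≈ 1.3918e+5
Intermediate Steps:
P(p) = 29/12 + 272/p (P(p) = 272/p + 87*(1/36) = 272/p + 29/12 = 29/12 + 272/p)
P((290 - 289)*(244 - 50)) - 1*(-139179) = (29/12 + 272/(((290 - 289)*(244 - 50)))) - 1*(-139179) = (29/12 + 272/((1*194))) + 139179 = (29/12 + 272/194) + 139179 = (29/12 + 272*(1/194)) + 139179 = (29/12 + 136/97) + 139179 = 4445/1164 + 139179 = 162008801/1164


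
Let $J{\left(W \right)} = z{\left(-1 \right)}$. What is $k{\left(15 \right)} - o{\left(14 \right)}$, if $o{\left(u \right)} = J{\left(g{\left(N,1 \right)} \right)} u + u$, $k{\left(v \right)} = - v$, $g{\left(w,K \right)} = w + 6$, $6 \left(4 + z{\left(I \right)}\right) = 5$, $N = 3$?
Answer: $\frac{46}{3} \approx 15.333$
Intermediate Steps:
$z{\left(I \right)} = - \frac{19}{6}$ ($z{\left(I \right)} = -4 + \frac{1}{6} \cdot 5 = -4 + \frac{5}{6} = - \frac{19}{6}$)
$g{\left(w,K \right)} = 6 + w$
$J{\left(W \right)} = - \frac{19}{6}$
$o{\left(u \right)} = - \frac{13 u}{6}$ ($o{\left(u \right)} = - \frac{19 u}{6} + u = - \frac{13 u}{6}$)
$k{\left(15 \right)} - o{\left(14 \right)} = \left(-1\right) 15 - \left(- \frac{13}{6}\right) 14 = -15 - - \frac{91}{3} = -15 + \frac{91}{3} = \frac{46}{3}$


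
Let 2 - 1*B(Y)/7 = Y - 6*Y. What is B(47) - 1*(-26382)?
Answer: 28041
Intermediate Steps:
B(Y) = 14 + 35*Y (B(Y) = 14 - 7*(Y - 6*Y) = 14 - (-35)*Y = 14 + 35*Y)
B(47) - 1*(-26382) = (14 + 35*47) - 1*(-26382) = (14 + 1645) + 26382 = 1659 + 26382 = 28041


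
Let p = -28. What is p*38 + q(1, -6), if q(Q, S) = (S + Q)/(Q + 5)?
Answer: -6389/6 ≈ -1064.8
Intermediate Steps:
q(Q, S) = (Q + S)/(5 + Q)
p*38 + q(1, -6) = -28*38 + (1 - 6)/(5 + 1) = -1064 - 5/6 = -1064 + (⅙)*(-5) = -1064 - ⅚ = -6389/6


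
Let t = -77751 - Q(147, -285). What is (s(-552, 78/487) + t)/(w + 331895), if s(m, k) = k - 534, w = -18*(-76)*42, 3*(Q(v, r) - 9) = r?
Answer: -38082835/189613937 ≈ -0.20084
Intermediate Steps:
Q(v, r) = 9 + r/3
w = 57456 (w = 1368*42 = 57456)
s(m, k) = -534 + k
t = -77665 (t = -77751 - (9 + (⅓)*(-285)) = -77751 - (9 - 95) = -77751 - 1*(-86) = -77751 + 86 = -77665)
(s(-552, 78/487) + t)/(w + 331895) = ((-534 + 78/487) - 77665)/(57456 + 331895) = ((-534 + 78*(1/487)) - 77665)/389351 = ((-534 + 78/487) - 77665)*(1/389351) = (-259980/487 - 77665)*(1/389351) = -38082835/487*1/389351 = -38082835/189613937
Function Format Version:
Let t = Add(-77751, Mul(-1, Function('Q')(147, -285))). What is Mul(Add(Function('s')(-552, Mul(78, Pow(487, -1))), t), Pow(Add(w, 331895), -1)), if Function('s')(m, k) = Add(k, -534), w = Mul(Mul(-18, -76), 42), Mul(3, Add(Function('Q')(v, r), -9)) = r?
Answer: Rational(-38082835, 189613937) ≈ -0.20084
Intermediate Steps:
Function('Q')(v, r) = Add(9, Mul(Rational(1, 3), r))
w = 57456 (w = Mul(1368, 42) = 57456)
Function('s')(m, k) = Add(-534, k)
t = -77665 (t = Add(-77751, Mul(-1, Add(9, Mul(Rational(1, 3), -285)))) = Add(-77751, Mul(-1, Add(9, -95))) = Add(-77751, Mul(-1, -86)) = Add(-77751, 86) = -77665)
Mul(Add(Function('s')(-552, Mul(78, Pow(487, -1))), t), Pow(Add(w, 331895), -1)) = Mul(Add(Add(-534, Mul(78, Pow(487, -1))), -77665), Pow(Add(57456, 331895), -1)) = Mul(Add(Add(-534, Mul(78, Rational(1, 487))), -77665), Pow(389351, -1)) = Mul(Add(Add(-534, Rational(78, 487)), -77665), Rational(1, 389351)) = Mul(Add(Rational(-259980, 487), -77665), Rational(1, 389351)) = Mul(Rational(-38082835, 487), Rational(1, 389351)) = Rational(-38082835, 189613937)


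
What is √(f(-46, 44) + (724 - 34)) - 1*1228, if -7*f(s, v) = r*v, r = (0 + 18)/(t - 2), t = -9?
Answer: -1228 + √34314/7 ≈ -1201.5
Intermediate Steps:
r = -18/11 (r = (0 + 18)/(-9 - 2) = 18/(-11) = 18*(-1/11) = -18/11 ≈ -1.6364)
f(s, v) = 18*v/77 (f(s, v) = -(-18)*v/77 = 18*v/77)
√(f(-46, 44) + (724 - 34)) - 1*1228 = √((18/77)*44 + (724 - 34)) - 1*1228 = √(72/7 + 690) - 1228 = √(4902/7) - 1228 = √34314/7 - 1228 = -1228 + √34314/7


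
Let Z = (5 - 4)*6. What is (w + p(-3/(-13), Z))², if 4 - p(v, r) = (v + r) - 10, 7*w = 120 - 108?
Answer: 744769/8281 ≈ 89.937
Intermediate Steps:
Z = 6 (Z = 1*6 = 6)
w = 12/7 (w = (120 - 108)/7 = (⅐)*12 = 12/7 ≈ 1.7143)
p(v, r) = 14 - r - v (p(v, r) = 4 - ((v + r) - 10) = 4 - ((r + v) - 10) = 4 - (-10 + r + v) = 4 + (10 - r - v) = 14 - r - v)
(w + p(-3/(-13), Z))² = (12/7 + (14 - 1*6 - (-3)/(-13)))² = (12/7 + (14 - 6 - (-3)*(-1)/13))² = (12/7 + (14 - 6 - 1*3/13))² = (12/7 + (14 - 6 - 3/13))² = (12/7 + 101/13)² = (863/91)² = 744769/8281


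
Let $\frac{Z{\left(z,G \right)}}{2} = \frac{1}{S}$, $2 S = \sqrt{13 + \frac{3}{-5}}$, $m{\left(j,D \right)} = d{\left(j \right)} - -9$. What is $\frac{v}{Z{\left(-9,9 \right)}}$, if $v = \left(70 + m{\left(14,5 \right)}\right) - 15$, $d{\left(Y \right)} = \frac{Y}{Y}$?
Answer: $\frac{13 \sqrt{310}}{4} \approx 57.222$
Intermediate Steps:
$d{\left(Y \right)} = 1$
$m{\left(j,D \right)} = 10$ ($m{\left(j,D \right)} = 1 - -9 = 1 + 9 = 10$)
$S = \frac{\sqrt{310}}{10}$ ($S = \frac{\sqrt{13 + \frac{3}{-5}}}{2} = \frac{\sqrt{13 + 3 \left(- \frac{1}{5}\right)}}{2} = \frac{\sqrt{13 - \frac{3}{5}}}{2} = \frac{\sqrt{\frac{62}{5}}}{2} = \frac{\frac{1}{5} \sqrt{310}}{2} = \frac{\sqrt{310}}{10} \approx 1.7607$)
$Z{\left(z,G \right)} = \frac{2 \sqrt{310}}{31}$ ($Z{\left(z,G \right)} = \frac{2}{\frac{1}{10} \sqrt{310}} = 2 \frac{\sqrt{310}}{31} = \frac{2 \sqrt{310}}{31}$)
$v = 65$ ($v = \left(70 + 10\right) - 15 = 80 - 15 = 65$)
$\frac{v}{Z{\left(-9,9 \right)}} = \frac{65}{\frac{2}{31} \sqrt{310}} = 65 \frac{\sqrt{310}}{20} = \frac{13 \sqrt{310}}{4}$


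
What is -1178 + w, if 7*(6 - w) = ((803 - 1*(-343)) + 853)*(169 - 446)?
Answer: 545519/7 ≈ 77931.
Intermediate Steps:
w = 553765/7 (w = 6 - ((803 - 1*(-343)) + 853)*(169 - 446)/7 = 6 - ((803 + 343) + 853)*(-277)/7 = 6 - (1146 + 853)*(-277)/7 = 6 - 1999*(-277)/7 = 6 - ⅐*(-553723) = 6 + 553723/7 = 553765/7 ≈ 79109.)
-1178 + w = -1178 + 553765/7 = 545519/7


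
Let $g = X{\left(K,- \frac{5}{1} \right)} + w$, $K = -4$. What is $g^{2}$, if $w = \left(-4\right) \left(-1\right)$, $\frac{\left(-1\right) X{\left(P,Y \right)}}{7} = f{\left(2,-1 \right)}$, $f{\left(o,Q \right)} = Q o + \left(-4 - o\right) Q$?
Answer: $576$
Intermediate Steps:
$f{\left(o,Q \right)} = Q o + Q \left(-4 - o\right)$
$X{\left(P,Y \right)} = -28$ ($X{\left(P,Y \right)} = - 7 \left(\left(-4\right) \left(-1\right)\right) = \left(-7\right) 4 = -28$)
$w = 4$
$g = -24$ ($g = -28 + 4 = -24$)
$g^{2} = \left(-24\right)^{2} = 576$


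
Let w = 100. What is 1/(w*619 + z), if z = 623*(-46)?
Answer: 1/33242 ≈ 3.0082e-5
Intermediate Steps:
z = -28658
1/(w*619 + z) = 1/(100*619 - 28658) = 1/(61900 - 28658) = 1/33242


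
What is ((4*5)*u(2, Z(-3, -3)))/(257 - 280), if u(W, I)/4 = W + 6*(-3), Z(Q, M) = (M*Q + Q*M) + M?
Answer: 1280/23 ≈ 55.652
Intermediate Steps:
Z(Q, M) = M + 2*M*Q (Z(Q, M) = (M*Q + M*Q) + M = 2*M*Q + M = M + 2*M*Q)
u(W, I) = -72 + 4*W (u(W, I) = 4*(W + 6*(-3)) = 4*(W - 18) = 4*(-18 + W) = -72 + 4*W)
((4*5)*u(2, Z(-3, -3)))/(257 - 280) = ((4*5)*(-72 + 4*2))/(257 - 280) = (20*(-72 + 8))/(-23) = -20*(-64)/23 = -1/23*(-1280) = 1280/23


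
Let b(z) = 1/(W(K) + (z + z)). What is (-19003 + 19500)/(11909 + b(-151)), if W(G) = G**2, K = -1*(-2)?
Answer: 21158/506983 ≈ 0.041733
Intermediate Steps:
K = 2
b(z) = 1/(4 + 2*z) (b(z) = 1/(2**2 + (z + z)) = 1/(4 + 2*z))
(-19003 + 19500)/(11909 + b(-151)) = (-19003 + 19500)/(11909 + 1/(2*(2 - 151))) = 497/(11909 + (1/2)/(-149)) = 497/(11909 + (1/2)*(-1/149)) = 497/(11909 - 1/298) = 497/(3548881/298) = 497*(298/3548881) = 21158/506983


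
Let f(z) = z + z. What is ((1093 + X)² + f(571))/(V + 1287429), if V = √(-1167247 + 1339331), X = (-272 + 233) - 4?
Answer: 129169156038/150679387087 - 2207284*√43021/1657473257957 ≈ 0.85697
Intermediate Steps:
X = -43 (X = -39 - 4 = -43)
V = 2*√43021 (V = √172084 = 2*√43021 ≈ 414.83)
f(z) = 2*z
((1093 + X)² + f(571))/(V + 1287429) = ((1093 - 43)² + 2*571)/(2*√43021 + 1287429) = (1050² + 1142)/(1287429 + 2*√43021) = (1102500 + 1142)/(1287429 + 2*√43021) = 1103642/(1287429 + 2*√43021)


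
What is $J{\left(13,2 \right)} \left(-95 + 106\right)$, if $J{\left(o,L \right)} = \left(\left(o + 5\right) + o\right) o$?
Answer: $4433$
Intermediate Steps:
$J{\left(o,L \right)} = o \left(5 + 2 o\right)$ ($J{\left(o,L \right)} = \left(\left(5 + o\right) + o\right) o = \left(5 + 2 o\right) o = o \left(5 + 2 o\right)$)
$J{\left(13,2 \right)} \left(-95 + 106\right) = 13 \left(5 + 2 \cdot 13\right) \left(-95 + 106\right) = 13 \left(5 + 26\right) 11 = 13 \cdot 31 \cdot 11 = 403 \cdot 11 = 4433$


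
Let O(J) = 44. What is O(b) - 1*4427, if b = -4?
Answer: -4383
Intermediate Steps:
O(b) - 1*4427 = 44 - 1*4427 = 44 - 4427 = -4383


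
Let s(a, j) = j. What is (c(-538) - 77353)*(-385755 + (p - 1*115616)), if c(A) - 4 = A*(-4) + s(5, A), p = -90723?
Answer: 44842239090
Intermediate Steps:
c(A) = 4 - 3*A (c(A) = 4 + (A*(-4) + A) = 4 + (-4*A + A) = 4 - 3*A)
(c(-538) - 77353)*(-385755 + (p - 1*115616)) = ((4 - 3*(-538)) - 77353)*(-385755 + (-90723 - 1*115616)) = ((4 + 1614) - 77353)*(-385755 + (-90723 - 115616)) = (1618 - 77353)*(-385755 - 206339) = -75735*(-592094) = 44842239090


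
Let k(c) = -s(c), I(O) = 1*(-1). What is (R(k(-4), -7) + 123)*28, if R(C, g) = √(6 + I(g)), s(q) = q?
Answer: 3444 + 28*√5 ≈ 3506.6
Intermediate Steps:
I(O) = -1
k(c) = -c
R(C, g) = √5 (R(C, g) = √(6 - 1) = √5)
(R(k(-4), -7) + 123)*28 = (√5 + 123)*28 = (123 + √5)*28 = 3444 + 28*√5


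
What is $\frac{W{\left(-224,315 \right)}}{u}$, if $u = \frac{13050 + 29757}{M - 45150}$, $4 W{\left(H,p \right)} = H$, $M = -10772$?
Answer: $\frac{3131632}{42807} \approx 73.157$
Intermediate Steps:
$W{\left(H,p \right)} = \frac{H}{4}$
$u = - \frac{42807}{55922}$ ($u = \frac{13050 + 29757}{-10772 - 45150} = \frac{42807}{-55922} = 42807 \left(- \frac{1}{55922}\right) = - \frac{42807}{55922} \approx -0.76548$)
$\frac{W{\left(-224,315 \right)}}{u} = \frac{\frac{1}{4} \left(-224\right)}{- \frac{42807}{55922}} = \left(-56\right) \left(- \frac{55922}{42807}\right) = \frac{3131632}{42807}$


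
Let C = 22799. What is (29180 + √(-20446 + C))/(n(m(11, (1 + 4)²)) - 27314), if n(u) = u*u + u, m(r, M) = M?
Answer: -7295/6666 - √2353/26664 ≈ -1.0962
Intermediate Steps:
n(u) = u + u² (n(u) = u² + u = u + u²)
(29180 + √(-20446 + C))/(n(m(11, (1 + 4)²)) - 27314) = (29180 + √(-20446 + 22799))/((1 + 4)²*(1 + (1 + 4)²) - 27314) = (29180 + √2353)/(5²*(1 + 5²) - 27314) = (29180 + √2353)/(25*(1 + 25) - 27314) = (29180 + √2353)/(25*26 - 27314) = (29180 + √2353)/(650 - 27314) = (29180 + √2353)/(-26664) = (29180 + √2353)*(-1/26664) = -7295/6666 - √2353/26664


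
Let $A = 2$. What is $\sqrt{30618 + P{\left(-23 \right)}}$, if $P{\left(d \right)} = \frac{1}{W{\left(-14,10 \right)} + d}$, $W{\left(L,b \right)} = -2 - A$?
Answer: $\frac{\sqrt{2480055}}{9} \approx 174.98$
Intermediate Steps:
$W{\left(L,b \right)} = -4$ ($W{\left(L,b \right)} = -2 - 2 = -4$)
$P{\left(d \right)} = \frac{1}{-4 + d}$
$\sqrt{30618 + P{\left(-23 \right)}} = \sqrt{30618 + \frac{1}{-4 - 23}} = \sqrt{30618 + \frac{1}{-27}} = \sqrt{30618 - \frac{1}{27}} = \sqrt{\frac{826685}{27}} = \frac{\sqrt{2480055}}{9}$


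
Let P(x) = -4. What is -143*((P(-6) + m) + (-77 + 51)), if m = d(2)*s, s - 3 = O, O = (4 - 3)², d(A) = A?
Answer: 3146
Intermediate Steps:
O = 1 (O = 1² = 1)
s = 4 (s = 3 + 1 = 4)
m = 8 (m = 2*4 = 8)
-143*((P(-6) + m) + (-77 + 51)) = -143*((-4 + 8) + (-77 + 51)) = -143*(4 - 26) = -143*(-22) = 3146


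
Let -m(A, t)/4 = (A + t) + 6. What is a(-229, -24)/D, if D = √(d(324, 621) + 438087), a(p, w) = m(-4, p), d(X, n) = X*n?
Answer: 908*√639291/639291 ≈ 1.1356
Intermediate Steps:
m(A, t) = -24 - 4*A - 4*t (m(A, t) = -4*((A + t) + 6) = -4*(6 + A + t) = -24 - 4*A - 4*t)
a(p, w) = -8 - 4*p (a(p, w) = -24 - 4*(-4) - 4*p = -24 + 16 - 4*p = -8 - 4*p)
D = √639291 (D = √(324*621 + 438087) = √(201204 + 438087) = √639291 ≈ 799.56)
a(-229, -24)/D = (-8 - 4*(-229))/(√639291) = (-8 + 916)*(√639291/639291) = 908*(√639291/639291) = 908*√639291/639291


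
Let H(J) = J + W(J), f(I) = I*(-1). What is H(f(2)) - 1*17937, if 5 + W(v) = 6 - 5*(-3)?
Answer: -17923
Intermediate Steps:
W(v) = 16 (W(v) = -5 + (6 - 5*(-3)) = -5 + (6 + 15) = -5 + 21 = 16)
f(I) = -I
H(J) = 16 + J (H(J) = J + 16 = 16 + J)
H(f(2)) - 1*17937 = (16 - 1*2) - 1*17937 = (16 - 2) - 17937 = 14 - 17937 = -17923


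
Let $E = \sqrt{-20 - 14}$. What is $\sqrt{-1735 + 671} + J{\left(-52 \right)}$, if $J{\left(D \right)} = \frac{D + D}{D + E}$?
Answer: $\frac{2704}{1369} + 2 i \sqrt{266} + \frac{52 i \sqrt{34}}{1369} \approx 1.9752 + 32.841 i$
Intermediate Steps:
$E = i \sqrt{34}$ ($E = \sqrt{-34} = i \sqrt{34} \approx 5.8309 i$)
$J{\left(D \right)} = \frac{2 D}{D + i \sqrt{34}}$ ($J{\left(D \right)} = \frac{D + D}{D + i \sqrt{34}} = \frac{2 D}{D + i \sqrt{34}}$)
$\sqrt{-1735 + 671} + J{\left(-52 \right)} = \sqrt{-1735 + 671} + 2 \left(-52\right) \frac{1}{-52 + i \sqrt{34}} = \sqrt{-1064} - \frac{104}{-52 + i \sqrt{34}} = 2 i \sqrt{266} - \frac{104}{-52 + i \sqrt{34}} = - \frac{104}{-52 + i \sqrt{34}} + 2 i \sqrt{266}$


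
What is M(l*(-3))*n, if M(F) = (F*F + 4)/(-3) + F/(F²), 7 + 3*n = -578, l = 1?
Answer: 910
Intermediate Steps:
n = -195 (n = -7/3 + (⅓)*(-578) = -7/3 - 578/3 = -195)
M(F) = -4/3 + 1/F - F²/3 (M(F) = (F² + 4)*(-⅓) + F/F² = (4 + F²)*(-⅓) + 1/F = (-4/3 - F²/3) + 1/F = -4/3 + 1/F - F²/3)
M(l*(-3))*n = ((3 - (1*(-3))³ - 4*(-3))/(3*((1*(-3)))))*(-195) = ((⅓)*(3 - 1*(-3)³ - 4*(-3))/(-3))*(-195) = ((⅓)*(-⅓)*(3 - 1*(-27) + 12))*(-195) = ((⅓)*(-⅓)*(3 + 27 + 12))*(-195) = ((⅓)*(-⅓)*42)*(-195) = -14/3*(-195) = 910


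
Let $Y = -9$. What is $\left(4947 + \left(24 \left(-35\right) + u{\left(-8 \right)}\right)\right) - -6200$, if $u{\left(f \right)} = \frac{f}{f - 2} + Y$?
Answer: $\frac{51494}{5} \approx 10299.0$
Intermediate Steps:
$u{\left(f \right)} = -9 + \frac{f}{-2 + f}$ ($u{\left(f \right)} = \frac{f}{f - 2} - 9 = \frac{f}{-2 + f} - 9 = -9 + \frac{f}{-2 + f}$)
$\left(4947 + \left(24 \left(-35\right) + u{\left(-8 \right)}\right)\right) - -6200 = \left(4947 + \left(24 \left(-35\right) + \frac{2 \left(9 - -32\right)}{-2 - 8}\right)\right) - -6200 = \left(4947 - \left(840 - \frac{2 \left(9 + 32\right)}{-10}\right)\right) + 6200 = \left(4947 - \left(840 + \frac{1}{5} \cdot 41\right)\right) + 6200 = \left(4947 - \frac{4241}{5}\right) + 6200 = \frac{20494}{5} + 6200 = \frac{51494}{5}$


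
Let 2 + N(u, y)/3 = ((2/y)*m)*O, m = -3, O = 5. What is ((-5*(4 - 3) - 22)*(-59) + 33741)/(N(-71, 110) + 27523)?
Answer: 194337/151339 ≈ 1.2841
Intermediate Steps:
N(u, y) = -6 - 90/y (N(u, y) = -6 + 3*(((2/y)*(-3))*5) = -6 + 3*(-6/y*5) = -6 + 3*(-30/y) = -6 - 90/y)
((-5*(4 - 3) - 22)*(-59) + 33741)/(N(-71, 110) + 27523) = ((-5*(4 - 3) - 22)*(-59) + 33741)/((-6 - 90/110) + 27523) = ((-5*1 - 22)*(-59) + 33741)/((-6 - 90*1/110) + 27523) = ((-5 - 22)*(-59) + 33741)/((-6 - 9/11) + 27523) = (-27*(-59) + 33741)/(-75/11 + 27523) = (1593 + 33741)/(302678/11) = 35334*(11/302678) = 194337/151339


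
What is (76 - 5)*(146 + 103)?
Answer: 17679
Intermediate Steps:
(76 - 5)*(146 + 103) = 71*249 = 17679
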